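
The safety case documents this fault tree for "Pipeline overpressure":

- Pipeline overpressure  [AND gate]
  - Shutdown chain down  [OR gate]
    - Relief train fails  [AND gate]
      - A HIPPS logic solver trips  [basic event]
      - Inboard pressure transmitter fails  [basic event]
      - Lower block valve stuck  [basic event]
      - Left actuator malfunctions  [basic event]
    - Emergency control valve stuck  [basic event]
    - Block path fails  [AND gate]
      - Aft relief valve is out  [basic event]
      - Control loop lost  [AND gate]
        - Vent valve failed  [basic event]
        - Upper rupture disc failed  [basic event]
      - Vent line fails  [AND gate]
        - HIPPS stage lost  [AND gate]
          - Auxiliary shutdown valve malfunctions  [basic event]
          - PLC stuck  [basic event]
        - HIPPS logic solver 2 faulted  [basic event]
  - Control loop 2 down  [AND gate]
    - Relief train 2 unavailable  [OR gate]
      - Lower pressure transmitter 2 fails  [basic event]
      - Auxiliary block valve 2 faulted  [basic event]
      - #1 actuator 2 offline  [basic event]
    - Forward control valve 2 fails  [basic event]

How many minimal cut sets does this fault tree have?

9

Relief train fails [AND]: one cut set from each child combined → 1 × 1 × 1 × 1 = 1 cut set(s).
Control loop lost [AND]: one cut set from each child combined → 1 × 1 = 1 cut set(s).
HIPPS stage lost [AND]: one cut set from each child combined → 1 × 1 = 1 cut set(s).
Vent line fails [AND]: one cut set from each child combined → 1 × 1 = 1 cut set(s).
Block path fails [AND]: one cut set from each child combined → 1 × 1 × 1 = 1 cut set(s).
Shutdown chain down [OR]: union of children's cut sets → 3 cut set(s).
Relief train 2 unavailable [OR]: union of children's cut sets → 3 cut set(s).
Control loop 2 down [AND]: one cut set from each child combined → 3 × 1 = 3 cut set(s).
Pipeline overpressure [AND]: one cut set from each child combined → 3 × 3 = 9 cut set(s).
Minimal cut sets: {A HIPPS logic solver trips, Forward control valve 2 fails, Inboard pressure transmitter fails, Left actuator malfunctions, Lower block valve stuck, Lower pressure transmitter 2 fails}; {A HIPPS logic solver trips, Auxiliary block valve 2 faulted, Forward control valve 2 fails, Inboard pressure transmitter fails, Left actuator malfunctions, Lower block valve stuck}; {#1 actuator 2 offline, A HIPPS logic solver trips, Forward control valve 2 fails, Inboard pressure transmitter fails, Left actuator malfunctions, Lower block valve stuck}; {Emergency control valve stuck, Forward control valve 2 fails, Lower pressure transmitter 2 fails}; {Auxiliary block valve 2 faulted, Emergency control valve stuck, Forward control valve 2 fails}; {#1 actuator 2 offline, Emergency control valve stuck, Forward control valve 2 fails}; {Aft relief valve is out, Auxiliary shutdown valve malfunctions, Forward control valve 2 fails, HIPPS logic solver 2 faulted, Lower pressure transmitter 2 fails, PLC stuck, Upper rupture disc failed, Vent valve failed}; {Aft relief valve is out, Auxiliary block valve 2 faulted, Auxiliary shutdown valve malfunctions, Forward control valve 2 fails, HIPPS logic solver 2 faulted, PLC stuck, Upper rupture disc failed, Vent valve failed}; {#1 actuator 2 offline, Aft relief valve is out, Auxiliary shutdown valve malfunctions, Forward control valve 2 fails, HIPPS logic solver 2 faulted, PLC stuck, Upper rupture disc failed, Vent valve failed}.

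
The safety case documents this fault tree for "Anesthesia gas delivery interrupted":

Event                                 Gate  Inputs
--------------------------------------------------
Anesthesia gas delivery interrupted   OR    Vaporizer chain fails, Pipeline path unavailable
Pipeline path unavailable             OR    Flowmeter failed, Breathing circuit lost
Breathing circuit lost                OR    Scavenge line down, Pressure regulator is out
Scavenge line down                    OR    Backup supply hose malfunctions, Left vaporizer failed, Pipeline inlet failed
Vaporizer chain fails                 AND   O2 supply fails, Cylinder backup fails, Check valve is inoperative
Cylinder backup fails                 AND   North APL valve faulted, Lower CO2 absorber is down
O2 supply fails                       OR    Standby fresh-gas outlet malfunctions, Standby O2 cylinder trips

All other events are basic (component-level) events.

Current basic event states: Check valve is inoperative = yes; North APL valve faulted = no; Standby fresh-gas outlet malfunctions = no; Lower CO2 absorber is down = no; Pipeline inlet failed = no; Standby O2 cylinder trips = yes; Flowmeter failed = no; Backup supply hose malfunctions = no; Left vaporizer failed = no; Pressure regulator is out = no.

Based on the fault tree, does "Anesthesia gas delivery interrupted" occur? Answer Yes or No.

No

O2 supply fails [OR]: Standby fresh-gas outlet malfunctions=not, Standby O2 cylinder trips=occurs → at least one input occurs → occurs.
Cylinder backup fails [AND]: North APL valve faulted=not, Lower CO2 absorber is down=not → not all inputs occur → does not occur.
Vaporizer chain fails [AND]: O2 supply fails=occurs, Cylinder backup fails=not, Check valve is inoperative=occurs → not all inputs occur → does not occur.
Scavenge line down [OR]: Backup supply hose malfunctions=not, Left vaporizer failed=not, Pipeline inlet failed=not → no input occurs → does not occur.
Breathing circuit lost [OR]: Scavenge line down=not, Pressure regulator is out=not → no input occurs → does not occur.
Pipeline path unavailable [OR]: Flowmeter failed=not, Breathing circuit lost=not → no input occurs → does not occur.
Anesthesia gas delivery interrupted [OR]: Vaporizer chain fails=not, Pipeline path unavailable=not → no input occurs → does not occur.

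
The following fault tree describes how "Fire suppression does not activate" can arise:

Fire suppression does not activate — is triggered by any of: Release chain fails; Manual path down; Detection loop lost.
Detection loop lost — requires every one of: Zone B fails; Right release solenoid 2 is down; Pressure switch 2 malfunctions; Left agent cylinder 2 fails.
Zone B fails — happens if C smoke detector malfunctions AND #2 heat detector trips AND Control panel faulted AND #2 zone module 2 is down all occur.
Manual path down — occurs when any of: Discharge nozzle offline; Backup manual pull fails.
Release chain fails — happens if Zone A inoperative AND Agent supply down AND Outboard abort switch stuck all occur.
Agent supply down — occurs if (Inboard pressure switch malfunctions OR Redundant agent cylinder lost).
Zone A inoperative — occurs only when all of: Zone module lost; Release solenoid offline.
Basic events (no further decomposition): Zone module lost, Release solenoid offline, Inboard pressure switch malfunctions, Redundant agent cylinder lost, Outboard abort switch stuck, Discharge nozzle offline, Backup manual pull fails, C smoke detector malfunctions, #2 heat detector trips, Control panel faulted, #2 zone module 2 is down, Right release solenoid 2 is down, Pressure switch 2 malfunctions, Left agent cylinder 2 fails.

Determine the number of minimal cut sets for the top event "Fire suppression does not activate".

5

Zone A inoperative [AND]: one cut set from each child combined → 1 × 1 = 1 cut set(s).
Agent supply down [OR]: union of children's cut sets → 2 cut set(s).
Release chain fails [AND]: one cut set from each child combined → 1 × 2 × 1 = 2 cut set(s).
Manual path down [OR]: union of children's cut sets → 2 cut set(s).
Zone B fails [AND]: one cut set from each child combined → 1 × 1 × 1 × 1 = 1 cut set(s).
Detection loop lost [AND]: one cut set from each child combined → 1 × 1 × 1 × 1 = 1 cut set(s).
Fire suppression does not activate [OR]: union of children's cut sets → 5 cut set(s).
Minimal cut sets: {Inboard pressure switch malfunctions, Outboard abort switch stuck, Release solenoid offline, Zone module lost}; {Outboard abort switch stuck, Redundant agent cylinder lost, Release solenoid offline, Zone module lost}; {Discharge nozzle offline}; {Backup manual pull fails}; {#2 heat detector trips, #2 zone module 2 is down, C smoke detector malfunctions, Control panel faulted, Left agent cylinder 2 fails, Pressure switch 2 malfunctions, Right release solenoid 2 is down}.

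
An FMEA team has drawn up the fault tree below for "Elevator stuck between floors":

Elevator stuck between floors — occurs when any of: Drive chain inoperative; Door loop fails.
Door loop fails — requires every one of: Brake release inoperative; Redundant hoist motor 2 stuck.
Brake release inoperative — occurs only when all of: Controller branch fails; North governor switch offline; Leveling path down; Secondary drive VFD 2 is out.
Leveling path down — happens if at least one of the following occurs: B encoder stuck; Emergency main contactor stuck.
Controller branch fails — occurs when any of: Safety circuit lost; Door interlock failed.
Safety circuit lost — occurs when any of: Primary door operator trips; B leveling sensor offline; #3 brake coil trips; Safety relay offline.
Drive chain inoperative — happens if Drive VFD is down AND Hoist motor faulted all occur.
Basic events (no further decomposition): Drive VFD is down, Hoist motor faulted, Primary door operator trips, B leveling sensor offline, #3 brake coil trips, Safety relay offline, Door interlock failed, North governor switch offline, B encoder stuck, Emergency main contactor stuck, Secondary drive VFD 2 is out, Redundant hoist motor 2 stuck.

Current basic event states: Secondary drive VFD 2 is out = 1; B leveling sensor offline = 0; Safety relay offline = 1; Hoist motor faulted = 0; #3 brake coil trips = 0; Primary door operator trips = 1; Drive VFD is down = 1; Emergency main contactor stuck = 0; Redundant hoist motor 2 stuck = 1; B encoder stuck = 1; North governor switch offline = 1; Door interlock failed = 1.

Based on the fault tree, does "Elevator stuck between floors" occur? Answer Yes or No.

Yes

Drive chain inoperative [AND]: Drive VFD is down=occurs, Hoist motor faulted=not → not all inputs occur → does not occur.
Safety circuit lost [OR]: Primary door operator trips=occurs, B leveling sensor offline=not, #3 brake coil trips=not, Safety relay offline=occurs → at least one input occurs → occurs.
Controller branch fails [OR]: Safety circuit lost=occurs, Door interlock failed=occurs → at least one input occurs → occurs.
Leveling path down [OR]: B encoder stuck=occurs, Emergency main contactor stuck=not → at least one input occurs → occurs.
Brake release inoperative [AND]: Controller branch fails=occurs, North governor switch offline=occurs, Leveling path down=occurs, Secondary drive VFD 2 is out=occurs → all inputs occur → occurs.
Door loop fails [AND]: Brake release inoperative=occurs, Redundant hoist motor 2 stuck=occurs → all inputs occur → occurs.
Elevator stuck between floors [OR]: Drive chain inoperative=not, Door loop fails=occurs → at least one input occurs → occurs.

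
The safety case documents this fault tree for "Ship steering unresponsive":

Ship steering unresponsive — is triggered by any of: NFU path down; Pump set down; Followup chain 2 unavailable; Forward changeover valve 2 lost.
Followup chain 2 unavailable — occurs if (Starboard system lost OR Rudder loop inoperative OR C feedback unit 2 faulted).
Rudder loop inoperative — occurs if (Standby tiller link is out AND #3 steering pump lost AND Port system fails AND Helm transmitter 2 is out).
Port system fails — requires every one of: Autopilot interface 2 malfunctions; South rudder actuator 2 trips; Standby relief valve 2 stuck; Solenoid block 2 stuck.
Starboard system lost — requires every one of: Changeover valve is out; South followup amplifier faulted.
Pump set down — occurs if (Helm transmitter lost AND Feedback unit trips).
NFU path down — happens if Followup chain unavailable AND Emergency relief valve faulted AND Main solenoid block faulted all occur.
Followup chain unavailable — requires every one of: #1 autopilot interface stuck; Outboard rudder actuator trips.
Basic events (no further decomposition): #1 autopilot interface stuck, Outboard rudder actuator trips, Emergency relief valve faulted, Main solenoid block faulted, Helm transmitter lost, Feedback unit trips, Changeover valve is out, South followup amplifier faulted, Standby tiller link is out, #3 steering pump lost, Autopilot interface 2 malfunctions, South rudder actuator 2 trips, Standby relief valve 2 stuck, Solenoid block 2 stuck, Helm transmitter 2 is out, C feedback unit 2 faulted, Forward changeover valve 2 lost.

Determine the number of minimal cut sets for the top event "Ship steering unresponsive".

6

Followup chain unavailable [AND]: one cut set from each child combined → 1 × 1 = 1 cut set(s).
NFU path down [AND]: one cut set from each child combined → 1 × 1 × 1 = 1 cut set(s).
Pump set down [AND]: one cut set from each child combined → 1 × 1 = 1 cut set(s).
Starboard system lost [AND]: one cut set from each child combined → 1 × 1 = 1 cut set(s).
Port system fails [AND]: one cut set from each child combined → 1 × 1 × 1 × 1 = 1 cut set(s).
Rudder loop inoperative [AND]: one cut set from each child combined → 1 × 1 × 1 × 1 = 1 cut set(s).
Followup chain 2 unavailable [OR]: union of children's cut sets → 3 cut set(s).
Ship steering unresponsive [OR]: union of children's cut sets → 6 cut set(s).
Minimal cut sets: {#1 autopilot interface stuck, Emergency relief valve faulted, Main solenoid block faulted, Outboard rudder actuator trips}; {Feedback unit trips, Helm transmitter lost}; {Changeover valve is out, South followup amplifier faulted}; {#3 steering pump lost, Autopilot interface 2 malfunctions, Helm transmitter 2 is out, Solenoid block 2 stuck, South rudder actuator 2 trips, Standby relief valve 2 stuck, Standby tiller link is out}; {C feedback unit 2 faulted}; {Forward changeover valve 2 lost}.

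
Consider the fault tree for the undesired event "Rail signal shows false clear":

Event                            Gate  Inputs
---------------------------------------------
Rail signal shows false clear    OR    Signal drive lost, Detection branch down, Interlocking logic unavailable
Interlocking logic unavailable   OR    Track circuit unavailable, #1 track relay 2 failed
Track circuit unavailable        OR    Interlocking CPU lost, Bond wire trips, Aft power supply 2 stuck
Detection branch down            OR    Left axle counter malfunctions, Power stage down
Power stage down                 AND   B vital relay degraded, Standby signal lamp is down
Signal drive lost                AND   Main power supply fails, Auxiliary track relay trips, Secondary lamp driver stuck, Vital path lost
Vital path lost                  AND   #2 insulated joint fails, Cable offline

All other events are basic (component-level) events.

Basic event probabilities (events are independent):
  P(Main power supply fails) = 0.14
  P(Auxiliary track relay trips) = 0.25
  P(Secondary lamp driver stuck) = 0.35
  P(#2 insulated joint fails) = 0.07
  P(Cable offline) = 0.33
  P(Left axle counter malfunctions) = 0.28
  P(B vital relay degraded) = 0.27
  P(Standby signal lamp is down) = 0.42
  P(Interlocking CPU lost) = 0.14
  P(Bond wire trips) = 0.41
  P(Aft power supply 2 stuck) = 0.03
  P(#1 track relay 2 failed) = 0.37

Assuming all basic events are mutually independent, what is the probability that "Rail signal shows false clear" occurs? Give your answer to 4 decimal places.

0.8021

P(Vital path lost) [AND] = 0.07 × 0.33 = 0.023100
P(Signal drive lost) [AND] = 0.14 × 0.25 × 0.35 × 0.023100 = 0.000283
P(Power stage down) [AND] = 0.27 × 0.42 = 0.113400
P(Detection branch down) [OR] = 1 − (1−0.28) × (1−0.113400) = 0.361648
P(Track circuit unavailable) [OR] = 1 − (1−0.14) × (1−0.41) × (1−0.03) = 0.507822
P(Interlocking logic unavailable) [OR] = 1 − (1−0.507822) × (1−0.37) = 0.689928
P(Rail signal shows false clear) [OR] = 1 − (1−0.000283) × (1−0.361648) × (1−0.689928) = 0.802121
Rounded to 4 decimal places: P(Rail signal shows false clear) ≈ 0.8021.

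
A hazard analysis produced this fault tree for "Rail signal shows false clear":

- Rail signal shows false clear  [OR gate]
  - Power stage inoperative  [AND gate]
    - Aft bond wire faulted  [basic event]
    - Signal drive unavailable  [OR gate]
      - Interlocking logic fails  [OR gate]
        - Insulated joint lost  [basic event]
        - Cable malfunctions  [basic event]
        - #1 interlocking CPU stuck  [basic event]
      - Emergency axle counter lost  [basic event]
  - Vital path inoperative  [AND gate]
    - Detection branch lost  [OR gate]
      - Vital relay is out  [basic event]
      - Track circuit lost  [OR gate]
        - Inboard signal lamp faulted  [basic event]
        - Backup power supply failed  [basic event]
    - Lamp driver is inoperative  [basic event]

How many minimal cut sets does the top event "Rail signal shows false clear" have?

7

Interlocking logic fails [OR]: union of children's cut sets → 3 cut set(s).
Signal drive unavailable [OR]: union of children's cut sets → 4 cut set(s).
Power stage inoperative [AND]: one cut set from each child combined → 1 × 4 = 4 cut set(s).
Track circuit lost [OR]: union of children's cut sets → 2 cut set(s).
Detection branch lost [OR]: union of children's cut sets → 3 cut set(s).
Vital path inoperative [AND]: one cut set from each child combined → 3 × 1 = 3 cut set(s).
Rail signal shows false clear [OR]: union of children's cut sets → 7 cut set(s).
Minimal cut sets: {Aft bond wire faulted, Insulated joint lost}; {Aft bond wire faulted, Cable malfunctions}; {#1 interlocking CPU stuck, Aft bond wire faulted}; {Aft bond wire faulted, Emergency axle counter lost}; {Lamp driver is inoperative, Vital relay is out}; {Inboard signal lamp faulted, Lamp driver is inoperative}; {Backup power supply failed, Lamp driver is inoperative}.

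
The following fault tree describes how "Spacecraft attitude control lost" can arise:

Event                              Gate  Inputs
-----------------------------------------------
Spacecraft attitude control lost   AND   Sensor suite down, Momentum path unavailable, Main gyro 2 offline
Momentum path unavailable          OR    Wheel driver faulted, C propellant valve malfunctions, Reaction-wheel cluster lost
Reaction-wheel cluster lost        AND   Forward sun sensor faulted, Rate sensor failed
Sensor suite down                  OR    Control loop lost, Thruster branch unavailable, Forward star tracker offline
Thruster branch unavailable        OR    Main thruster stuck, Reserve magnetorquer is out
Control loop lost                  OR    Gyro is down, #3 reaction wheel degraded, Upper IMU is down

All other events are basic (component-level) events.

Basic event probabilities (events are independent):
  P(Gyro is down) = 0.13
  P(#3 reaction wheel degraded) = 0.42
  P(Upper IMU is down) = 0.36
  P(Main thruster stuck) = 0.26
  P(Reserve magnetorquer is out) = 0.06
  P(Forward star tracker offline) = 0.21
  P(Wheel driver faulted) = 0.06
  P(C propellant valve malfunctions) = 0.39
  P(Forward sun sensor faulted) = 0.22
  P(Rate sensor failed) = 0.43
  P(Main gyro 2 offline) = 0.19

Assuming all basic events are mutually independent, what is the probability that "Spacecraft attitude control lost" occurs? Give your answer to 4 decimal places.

0.0751

P(Control loop lost) [OR] = 1 − (1−0.13) × (1−0.42) × (1−0.36) = 0.677056
P(Thruster branch unavailable) [OR] = 1 − (1−0.26) × (1−0.06) = 0.304400
P(Sensor suite down) [OR] = 1 − (1−0.677056) × (1−0.304400) × (1−0.21) = 0.822535
P(Reaction-wheel cluster lost) [AND] = 0.22 × 0.43 = 0.094600
P(Momentum path unavailable) [OR] = 1 − (1−0.06) × (1−0.39) × (1−0.094600) = 0.480844
P(Spacecraft attitude control lost) [AND] = 0.822535 × 0.480844 × 0.19 = 0.075147
Rounded to 4 decimal places: P(Spacecraft attitude control lost) ≈ 0.0751.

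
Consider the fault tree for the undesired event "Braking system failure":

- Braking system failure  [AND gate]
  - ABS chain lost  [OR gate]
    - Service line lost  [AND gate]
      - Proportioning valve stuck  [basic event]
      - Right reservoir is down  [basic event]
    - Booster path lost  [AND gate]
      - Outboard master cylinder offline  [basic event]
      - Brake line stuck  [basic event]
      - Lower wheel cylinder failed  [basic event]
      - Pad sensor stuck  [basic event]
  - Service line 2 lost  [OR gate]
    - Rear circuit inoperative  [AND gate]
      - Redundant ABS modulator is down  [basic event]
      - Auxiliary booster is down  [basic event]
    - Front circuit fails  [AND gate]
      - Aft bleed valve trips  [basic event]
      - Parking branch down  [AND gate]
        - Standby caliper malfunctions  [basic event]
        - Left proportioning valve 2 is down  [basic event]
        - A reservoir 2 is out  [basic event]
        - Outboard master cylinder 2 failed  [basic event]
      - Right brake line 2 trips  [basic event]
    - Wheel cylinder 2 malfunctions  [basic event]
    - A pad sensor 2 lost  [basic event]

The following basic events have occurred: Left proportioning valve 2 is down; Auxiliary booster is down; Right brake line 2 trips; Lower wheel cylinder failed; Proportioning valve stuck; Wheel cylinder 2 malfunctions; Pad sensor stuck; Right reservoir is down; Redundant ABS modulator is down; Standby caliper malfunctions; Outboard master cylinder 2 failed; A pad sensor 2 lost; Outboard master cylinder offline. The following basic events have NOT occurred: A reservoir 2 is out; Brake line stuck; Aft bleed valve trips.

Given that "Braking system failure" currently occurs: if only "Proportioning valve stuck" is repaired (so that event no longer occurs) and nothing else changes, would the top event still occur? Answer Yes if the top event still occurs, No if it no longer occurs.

No

Counterfactual: set "Proportioning valve stuck" to not occurred.
Service line lost [AND]: Proportioning valve stuck=not, Right reservoir is down=occurs → not all inputs occur → does not occur.
Booster path lost [AND]: Outboard master cylinder offline=occurs, Brake line stuck=not, Lower wheel cylinder failed=occurs, Pad sensor stuck=occurs → not all inputs occur → does not occur.
ABS chain lost [OR]: Service line lost=not, Booster path lost=not → no input occurs → does not occur.
Rear circuit inoperative [AND]: Redundant ABS modulator is down=occurs, Auxiliary booster is down=occurs → all inputs occur → occurs.
Parking branch down [AND]: Standby caliper malfunctions=occurs, Left proportioning valve 2 is down=occurs, A reservoir 2 is out=not, Outboard master cylinder 2 failed=occurs → not all inputs occur → does not occur.
Front circuit fails [AND]: Aft bleed valve trips=not, Parking branch down=not, Right brake line 2 trips=occurs → not all inputs occur → does not occur.
Service line 2 lost [OR]: Rear circuit inoperative=occurs, Front circuit fails=not, Wheel cylinder 2 malfunctions=occurs, A pad sensor 2 lost=occurs → at least one input occurs → occurs.
Braking system failure [AND]: ABS chain lost=not, Service line 2 lost=occurs → not all inputs occur → does not occur.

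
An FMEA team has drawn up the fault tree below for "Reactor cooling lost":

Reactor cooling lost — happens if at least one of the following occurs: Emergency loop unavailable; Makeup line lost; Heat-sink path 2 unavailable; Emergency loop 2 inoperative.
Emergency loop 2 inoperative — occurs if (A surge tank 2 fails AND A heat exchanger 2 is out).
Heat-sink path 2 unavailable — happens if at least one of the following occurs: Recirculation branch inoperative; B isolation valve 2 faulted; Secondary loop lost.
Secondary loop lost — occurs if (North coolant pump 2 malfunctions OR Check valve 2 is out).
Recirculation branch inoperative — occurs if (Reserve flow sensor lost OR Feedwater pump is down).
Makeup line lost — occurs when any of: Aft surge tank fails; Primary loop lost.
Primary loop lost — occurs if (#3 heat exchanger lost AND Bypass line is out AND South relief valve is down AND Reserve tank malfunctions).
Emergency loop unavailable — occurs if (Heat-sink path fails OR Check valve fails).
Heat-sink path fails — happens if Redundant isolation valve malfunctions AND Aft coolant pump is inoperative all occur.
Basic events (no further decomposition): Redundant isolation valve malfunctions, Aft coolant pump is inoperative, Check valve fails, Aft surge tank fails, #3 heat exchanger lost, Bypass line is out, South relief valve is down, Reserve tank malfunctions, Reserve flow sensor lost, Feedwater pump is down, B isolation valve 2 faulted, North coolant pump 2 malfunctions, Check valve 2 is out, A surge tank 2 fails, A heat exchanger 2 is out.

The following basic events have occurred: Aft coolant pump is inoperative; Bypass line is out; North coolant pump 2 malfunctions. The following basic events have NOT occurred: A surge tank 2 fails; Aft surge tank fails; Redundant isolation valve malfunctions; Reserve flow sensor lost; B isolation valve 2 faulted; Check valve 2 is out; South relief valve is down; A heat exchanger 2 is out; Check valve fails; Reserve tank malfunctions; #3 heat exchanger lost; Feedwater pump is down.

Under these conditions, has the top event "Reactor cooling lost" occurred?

Heat-sink path fails [AND]: Redundant isolation valve malfunctions=not, Aft coolant pump is inoperative=occurs → not all inputs occur → does not occur.
Emergency loop unavailable [OR]: Heat-sink path fails=not, Check valve fails=not → no input occurs → does not occur.
Primary loop lost [AND]: #3 heat exchanger lost=not, Bypass line is out=occurs, South relief valve is down=not, Reserve tank malfunctions=not → not all inputs occur → does not occur.
Makeup line lost [OR]: Aft surge tank fails=not, Primary loop lost=not → no input occurs → does not occur.
Recirculation branch inoperative [OR]: Reserve flow sensor lost=not, Feedwater pump is down=not → no input occurs → does not occur.
Secondary loop lost [OR]: North coolant pump 2 malfunctions=occurs, Check valve 2 is out=not → at least one input occurs → occurs.
Heat-sink path 2 unavailable [OR]: Recirculation branch inoperative=not, B isolation valve 2 faulted=not, Secondary loop lost=occurs → at least one input occurs → occurs.
Emergency loop 2 inoperative [AND]: A surge tank 2 fails=not, A heat exchanger 2 is out=not → not all inputs occur → does not occur.
Reactor cooling lost [OR]: Emergency loop unavailable=not, Makeup line lost=not, Heat-sink path 2 unavailable=occurs, Emergency loop 2 inoperative=not → at least one input occurs → occurs.

Yes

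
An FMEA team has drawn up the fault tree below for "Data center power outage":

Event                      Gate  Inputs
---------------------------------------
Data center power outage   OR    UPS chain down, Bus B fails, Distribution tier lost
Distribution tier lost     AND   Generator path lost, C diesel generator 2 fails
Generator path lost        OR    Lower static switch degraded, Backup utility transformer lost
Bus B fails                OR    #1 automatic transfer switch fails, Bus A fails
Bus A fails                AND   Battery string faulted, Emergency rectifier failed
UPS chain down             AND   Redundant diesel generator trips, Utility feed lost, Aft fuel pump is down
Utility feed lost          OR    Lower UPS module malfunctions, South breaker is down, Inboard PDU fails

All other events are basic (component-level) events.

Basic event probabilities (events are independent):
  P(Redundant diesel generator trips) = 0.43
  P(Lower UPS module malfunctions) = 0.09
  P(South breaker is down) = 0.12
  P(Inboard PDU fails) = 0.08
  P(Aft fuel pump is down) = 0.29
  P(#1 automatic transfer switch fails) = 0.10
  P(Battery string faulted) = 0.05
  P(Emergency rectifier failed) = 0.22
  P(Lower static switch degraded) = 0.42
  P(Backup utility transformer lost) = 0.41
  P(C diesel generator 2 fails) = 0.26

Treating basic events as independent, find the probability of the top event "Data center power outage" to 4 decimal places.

0.2864

P(Utility feed lost) [OR] = 1 − (1−0.09) × (1−0.12) × (1−0.08) = 0.263264
P(UPS chain down) [AND] = 0.43 × 0.263264 × 0.29 = 0.032829
P(Bus A fails) [AND] = 0.05 × 0.22 = 0.011000
P(Bus B fails) [OR] = 1 − (1−0.10) × (1−0.011000) = 0.109900
P(Generator path lost) [OR] = 1 − (1−0.42) × (1−0.41) = 0.657800
P(Distribution tier lost) [AND] = 0.657800 × 0.26 = 0.171028
P(Data center power outage) [OR] = 1 − (1−0.032829) × (1−0.109900) × (1−0.171028) = 0.286355
Rounded to 4 decimal places: P(Data center power outage) ≈ 0.2864.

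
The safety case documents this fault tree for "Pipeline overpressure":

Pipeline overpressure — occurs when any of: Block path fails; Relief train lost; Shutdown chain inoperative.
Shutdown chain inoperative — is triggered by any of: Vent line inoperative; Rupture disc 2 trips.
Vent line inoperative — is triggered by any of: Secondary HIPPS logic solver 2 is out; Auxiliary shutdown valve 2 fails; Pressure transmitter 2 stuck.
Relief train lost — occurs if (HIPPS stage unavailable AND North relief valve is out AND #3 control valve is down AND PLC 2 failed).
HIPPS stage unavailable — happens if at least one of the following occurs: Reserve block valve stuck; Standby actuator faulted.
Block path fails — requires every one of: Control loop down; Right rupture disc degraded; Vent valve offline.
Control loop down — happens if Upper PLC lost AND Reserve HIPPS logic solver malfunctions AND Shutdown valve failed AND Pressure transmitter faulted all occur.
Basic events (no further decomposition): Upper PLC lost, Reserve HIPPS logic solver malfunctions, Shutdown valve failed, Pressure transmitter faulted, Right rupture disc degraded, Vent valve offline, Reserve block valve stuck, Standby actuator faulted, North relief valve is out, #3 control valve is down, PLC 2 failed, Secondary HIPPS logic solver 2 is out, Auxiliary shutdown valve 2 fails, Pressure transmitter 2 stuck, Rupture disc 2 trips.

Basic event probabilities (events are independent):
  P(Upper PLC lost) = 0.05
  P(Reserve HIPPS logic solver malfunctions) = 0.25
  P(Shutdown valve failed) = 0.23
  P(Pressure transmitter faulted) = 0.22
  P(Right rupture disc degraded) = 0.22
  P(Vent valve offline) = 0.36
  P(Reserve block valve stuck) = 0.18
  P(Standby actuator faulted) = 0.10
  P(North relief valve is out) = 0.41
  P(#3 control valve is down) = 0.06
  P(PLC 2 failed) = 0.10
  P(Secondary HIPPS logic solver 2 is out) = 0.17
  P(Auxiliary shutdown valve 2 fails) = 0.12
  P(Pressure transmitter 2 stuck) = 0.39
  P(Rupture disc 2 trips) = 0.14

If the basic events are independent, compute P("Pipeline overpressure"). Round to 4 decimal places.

P(Control loop down) [AND] = 0.05 × 0.25 × 0.23 × 0.22 = 0.000633
P(Block path fails) [AND] = 0.000633 × 0.22 × 0.36 = 0.000050
P(HIPPS stage unavailable) [OR] = 1 − (1−0.18) × (1−0.10) = 0.262000
P(Relief train lost) [AND] = 0.262000 × 0.41 × 0.06 × 0.10 = 0.000645
P(Vent line inoperative) [OR] = 1 − (1−0.17) × (1−0.12) × (1−0.39) = 0.554456
P(Shutdown chain inoperative) [OR] = 1 − (1−0.554456) × (1−0.14) = 0.616832
P(Pipeline overpressure) [OR] = 1 − (1−0.000050) × (1−0.000645) × (1−0.616832) = 0.617098
Rounded to 4 decimal places: P(Pipeline overpressure) ≈ 0.6171.

0.6171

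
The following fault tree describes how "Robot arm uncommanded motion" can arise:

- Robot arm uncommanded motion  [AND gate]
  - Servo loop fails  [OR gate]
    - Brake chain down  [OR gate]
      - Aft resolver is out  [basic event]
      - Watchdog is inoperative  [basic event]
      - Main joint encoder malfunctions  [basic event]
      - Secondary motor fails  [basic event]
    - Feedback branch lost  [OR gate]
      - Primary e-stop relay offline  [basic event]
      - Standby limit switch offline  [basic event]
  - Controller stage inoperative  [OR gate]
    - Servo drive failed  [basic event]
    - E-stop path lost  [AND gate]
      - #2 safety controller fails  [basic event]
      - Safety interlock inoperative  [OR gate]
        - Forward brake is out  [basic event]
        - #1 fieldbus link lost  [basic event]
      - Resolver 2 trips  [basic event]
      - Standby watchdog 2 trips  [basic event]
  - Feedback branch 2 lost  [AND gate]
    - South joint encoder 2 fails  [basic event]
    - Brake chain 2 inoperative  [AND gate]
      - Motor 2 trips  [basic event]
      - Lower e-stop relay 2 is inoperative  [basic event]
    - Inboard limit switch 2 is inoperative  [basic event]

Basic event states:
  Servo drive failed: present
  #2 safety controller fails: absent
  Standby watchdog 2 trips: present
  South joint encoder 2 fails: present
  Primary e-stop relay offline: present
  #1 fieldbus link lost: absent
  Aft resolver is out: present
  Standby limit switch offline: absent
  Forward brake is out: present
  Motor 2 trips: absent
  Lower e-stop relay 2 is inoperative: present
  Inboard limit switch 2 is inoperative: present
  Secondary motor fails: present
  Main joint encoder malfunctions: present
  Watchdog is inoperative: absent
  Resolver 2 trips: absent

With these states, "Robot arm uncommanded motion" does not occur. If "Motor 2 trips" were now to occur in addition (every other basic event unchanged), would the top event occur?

Counterfactual: set "Motor 2 trips" to occurred.
Brake chain down [OR]: Aft resolver is out=occurs, Watchdog is inoperative=not, Main joint encoder malfunctions=occurs, Secondary motor fails=occurs → at least one input occurs → occurs.
Feedback branch lost [OR]: Primary e-stop relay offline=occurs, Standby limit switch offline=not → at least one input occurs → occurs.
Servo loop fails [OR]: Brake chain down=occurs, Feedback branch lost=occurs → at least one input occurs → occurs.
Safety interlock inoperative [OR]: Forward brake is out=occurs, #1 fieldbus link lost=not → at least one input occurs → occurs.
E-stop path lost [AND]: #2 safety controller fails=not, Safety interlock inoperative=occurs, Resolver 2 trips=not, Standby watchdog 2 trips=occurs → not all inputs occur → does not occur.
Controller stage inoperative [OR]: Servo drive failed=occurs, E-stop path lost=not → at least one input occurs → occurs.
Brake chain 2 inoperative [AND]: Motor 2 trips=occurs, Lower e-stop relay 2 is inoperative=occurs → all inputs occur → occurs.
Feedback branch 2 lost [AND]: South joint encoder 2 fails=occurs, Brake chain 2 inoperative=occurs, Inboard limit switch 2 is inoperative=occurs → all inputs occur → occurs.
Robot arm uncommanded motion [AND]: Servo loop fails=occurs, Controller stage inoperative=occurs, Feedback branch 2 lost=occurs → all inputs occur → occurs.

Yes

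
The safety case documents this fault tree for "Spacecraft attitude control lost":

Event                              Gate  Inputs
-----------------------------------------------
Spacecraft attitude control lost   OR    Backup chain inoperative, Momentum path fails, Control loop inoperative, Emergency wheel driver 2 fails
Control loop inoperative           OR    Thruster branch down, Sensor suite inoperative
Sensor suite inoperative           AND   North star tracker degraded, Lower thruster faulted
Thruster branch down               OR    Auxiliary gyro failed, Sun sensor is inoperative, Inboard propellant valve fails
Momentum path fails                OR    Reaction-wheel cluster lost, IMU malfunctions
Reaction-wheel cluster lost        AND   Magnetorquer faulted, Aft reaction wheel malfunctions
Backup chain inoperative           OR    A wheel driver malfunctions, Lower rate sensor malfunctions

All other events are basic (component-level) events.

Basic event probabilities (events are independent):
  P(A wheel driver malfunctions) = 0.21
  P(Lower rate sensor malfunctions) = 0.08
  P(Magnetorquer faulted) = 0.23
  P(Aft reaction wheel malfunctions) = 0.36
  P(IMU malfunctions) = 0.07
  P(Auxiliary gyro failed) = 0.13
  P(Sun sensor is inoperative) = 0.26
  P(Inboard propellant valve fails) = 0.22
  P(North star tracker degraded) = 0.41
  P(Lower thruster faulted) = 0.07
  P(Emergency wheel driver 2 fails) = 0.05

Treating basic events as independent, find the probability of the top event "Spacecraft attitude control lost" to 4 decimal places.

0.7127

P(Backup chain inoperative) [OR] = 1 − (1−0.21) × (1−0.08) = 0.273200
P(Reaction-wheel cluster lost) [AND] = 0.23 × 0.36 = 0.082800
P(Momentum path fails) [OR] = 1 − (1−0.082800) × (1−0.07) = 0.147004
P(Thruster branch down) [OR] = 1 − (1−0.13) × (1−0.26) × (1−0.22) = 0.497836
P(Sensor suite inoperative) [AND] = 0.41 × 0.07 = 0.028700
P(Control loop inoperative) [OR] = 1 − (1−0.497836) × (1−0.028700) = 0.512248
P(Spacecraft attitude control lost) [OR] = 1 − (1−0.273200) × (1−0.147004) × (1−0.512248) × (1−0.05) = 0.712734
Rounded to 4 decimal places: P(Spacecraft attitude control lost) ≈ 0.7127.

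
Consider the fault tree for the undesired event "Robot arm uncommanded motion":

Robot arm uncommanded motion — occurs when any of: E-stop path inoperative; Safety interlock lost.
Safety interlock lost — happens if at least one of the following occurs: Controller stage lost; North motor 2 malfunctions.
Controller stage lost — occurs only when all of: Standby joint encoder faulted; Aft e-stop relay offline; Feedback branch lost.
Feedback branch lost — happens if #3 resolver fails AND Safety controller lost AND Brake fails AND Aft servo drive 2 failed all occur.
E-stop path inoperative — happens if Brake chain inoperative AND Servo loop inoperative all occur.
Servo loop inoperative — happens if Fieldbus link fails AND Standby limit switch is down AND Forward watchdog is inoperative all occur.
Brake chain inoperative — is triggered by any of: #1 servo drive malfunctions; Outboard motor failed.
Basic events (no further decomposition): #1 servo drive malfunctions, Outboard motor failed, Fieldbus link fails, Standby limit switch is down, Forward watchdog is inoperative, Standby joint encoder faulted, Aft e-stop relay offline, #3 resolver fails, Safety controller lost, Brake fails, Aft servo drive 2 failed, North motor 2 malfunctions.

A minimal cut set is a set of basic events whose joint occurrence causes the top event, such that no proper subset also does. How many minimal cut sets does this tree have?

Brake chain inoperative [OR]: union of children's cut sets → 2 cut set(s).
Servo loop inoperative [AND]: one cut set from each child combined → 1 × 1 × 1 = 1 cut set(s).
E-stop path inoperative [AND]: one cut set from each child combined → 2 × 1 = 2 cut set(s).
Feedback branch lost [AND]: one cut set from each child combined → 1 × 1 × 1 × 1 = 1 cut set(s).
Controller stage lost [AND]: one cut set from each child combined → 1 × 1 × 1 = 1 cut set(s).
Safety interlock lost [OR]: union of children's cut sets → 2 cut set(s).
Robot arm uncommanded motion [OR]: union of children's cut sets → 4 cut set(s).
Minimal cut sets: {#1 servo drive malfunctions, Fieldbus link fails, Forward watchdog is inoperative, Standby limit switch is down}; {Fieldbus link fails, Forward watchdog is inoperative, Outboard motor failed, Standby limit switch is down}; {#3 resolver fails, Aft e-stop relay offline, Aft servo drive 2 failed, Brake fails, Safety controller lost, Standby joint encoder faulted}; {North motor 2 malfunctions}.

4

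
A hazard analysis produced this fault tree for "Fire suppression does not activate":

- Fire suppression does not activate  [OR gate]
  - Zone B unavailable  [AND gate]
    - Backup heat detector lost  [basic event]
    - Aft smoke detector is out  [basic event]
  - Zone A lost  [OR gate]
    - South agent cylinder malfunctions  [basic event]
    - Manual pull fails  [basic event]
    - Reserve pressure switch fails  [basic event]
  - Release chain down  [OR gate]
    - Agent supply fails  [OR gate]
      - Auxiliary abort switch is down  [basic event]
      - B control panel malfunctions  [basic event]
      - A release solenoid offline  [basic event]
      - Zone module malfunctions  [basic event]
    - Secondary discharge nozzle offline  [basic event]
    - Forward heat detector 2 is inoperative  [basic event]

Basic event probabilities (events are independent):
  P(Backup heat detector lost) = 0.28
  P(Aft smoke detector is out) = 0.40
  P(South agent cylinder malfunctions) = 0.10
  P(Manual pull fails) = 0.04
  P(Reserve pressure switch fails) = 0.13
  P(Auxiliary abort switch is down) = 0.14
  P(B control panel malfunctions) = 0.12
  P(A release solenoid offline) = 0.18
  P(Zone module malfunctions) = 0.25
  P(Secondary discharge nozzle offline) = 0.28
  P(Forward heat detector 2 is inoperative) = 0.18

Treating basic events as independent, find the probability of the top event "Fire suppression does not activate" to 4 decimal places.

0.8166

P(Zone B unavailable) [AND] = 0.28 × 0.40 = 0.112000
P(Zone A lost) [OR] = 1 − (1−0.10) × (1−0.04) × (1−0.13) = 0.248320
P(Agent supply fails) [OR] = 1 − (1−0.14) × (1−0.12) × (1−0.18) × (1−0.25) = 0.534568
P(Release chain down) [OR] = 1 − (1−0.534568) × (1−0.28) × (1−0.18) = 0.725209
P(Fire suppression does not activate) [OR] = 1 − (1−0.112000) × (1−0.248320) × (1−0.725209) = 0.816579
Rounded to 4 decimal places: P(Fire suppression does not activate) ≈ 0.8166.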